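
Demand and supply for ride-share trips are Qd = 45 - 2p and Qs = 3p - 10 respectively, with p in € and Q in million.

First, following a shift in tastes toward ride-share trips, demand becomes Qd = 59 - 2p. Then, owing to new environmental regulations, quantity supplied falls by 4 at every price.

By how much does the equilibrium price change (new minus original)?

+3.6

Before the shock: 45 - 2p = 3p - 10 ⇒ 55 = 5p ⇒ p = 11, Q = 23.
With the change applied: demand Qd = 59 - 2p, supply Qs = 3p - 14.
Setting them equal: 59 - 2p = 3p - 14 → 73 = 5p, so p = 14.6 and Q = 29.8.
Δp = 14.6 − 11 = +3.6.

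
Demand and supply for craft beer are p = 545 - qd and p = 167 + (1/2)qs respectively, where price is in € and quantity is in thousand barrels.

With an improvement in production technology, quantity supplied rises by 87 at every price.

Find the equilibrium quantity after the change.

281

Original equilibrium: 545 - p = 2p - 334 gives 879 = 3p, so p = 293 and q = 252.
The new curves are qd = 545 - p (demand) and qs = 2p - 247 (supply).
Clearing the new market: 545 - p = 2p - 247, so p = 264 and q = 281.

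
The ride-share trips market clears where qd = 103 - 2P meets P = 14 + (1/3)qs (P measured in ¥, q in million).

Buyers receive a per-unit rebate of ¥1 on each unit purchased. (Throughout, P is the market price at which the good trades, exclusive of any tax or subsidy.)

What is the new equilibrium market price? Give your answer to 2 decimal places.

Initially, 103 - 2P = 3P - 42, so 145 = 5P and P = 29, q = 45.
Since buyers' out-of-pocket price is the market price minus the rebate, the effective demand curve becomes qd = 105 - 2P.
Equate the new curves: 105 - 2P = 3P - 42, giving 147 = 5P, P = 29.4, q = 46.2.

29.40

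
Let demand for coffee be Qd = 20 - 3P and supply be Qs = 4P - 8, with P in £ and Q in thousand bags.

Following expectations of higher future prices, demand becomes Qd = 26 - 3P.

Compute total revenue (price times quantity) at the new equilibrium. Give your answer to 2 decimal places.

Before the shock: 20 - 3P = 4P - 8 ⇒ 28 = 7P ⇒ P = 4, Q = 8.
The new curves are Qd = 26 - 3P (demand) and Qs = 4P - 8 (supply).
New equilibrium: 26 - 3P = 4P - 8 ⇒ 34 = 7P ⇒ P = 34/7 ≈ 4.8571, Q = 80/7 ≈ 11.4286.
New expenditure = 4.8571 × 11.4286 = 55.51.

55.51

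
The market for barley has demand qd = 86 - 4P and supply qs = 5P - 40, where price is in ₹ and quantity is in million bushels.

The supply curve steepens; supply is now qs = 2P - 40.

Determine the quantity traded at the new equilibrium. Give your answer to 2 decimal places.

2.00

Before the shock: 86 - 4P = 5P - 40 ⇒ 126 = 9P ⇒ P = 14, q = 30.
The shock moves the curves to qd = 86 - 4P and qs = 2P - 40.
Equate the new curves: 86 - 4P = 2P - 40, giving 126 = 6P, P = 21, q = 2.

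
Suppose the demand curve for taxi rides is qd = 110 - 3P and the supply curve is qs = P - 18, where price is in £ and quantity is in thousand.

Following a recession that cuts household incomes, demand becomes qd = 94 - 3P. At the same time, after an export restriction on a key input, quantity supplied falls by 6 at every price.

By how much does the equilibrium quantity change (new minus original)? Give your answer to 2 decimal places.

-8.50

Original equilibrium: 110 - 3P = P - 18 gives 128 = 4P, so P = 32 and q = 14.
After the shift, demand is qd = 94 - 3P and supply is qs = P - 24.
Clearing the new market: 94 - 3P = P - 24, so P = 29.5 and q = 5.5.
Δq = 5.5 − 14 = -8.50.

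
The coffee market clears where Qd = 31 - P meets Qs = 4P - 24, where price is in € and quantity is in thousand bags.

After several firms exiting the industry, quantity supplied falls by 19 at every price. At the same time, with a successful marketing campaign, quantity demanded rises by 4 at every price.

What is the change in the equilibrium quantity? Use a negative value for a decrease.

Solve the original market: 31 - P = 4P - 24, hence P = 11 and Q = 20.
After the shift, demand is Qd = 35 - P and supply is Qs = 4P - 43.
Equate the new curves: 35 - P = 4P - 43, giving 78 = 5P, P = 15.6, Q = 19.4.
ΔQ = 19.4 − 20 = -0.6.

-0.6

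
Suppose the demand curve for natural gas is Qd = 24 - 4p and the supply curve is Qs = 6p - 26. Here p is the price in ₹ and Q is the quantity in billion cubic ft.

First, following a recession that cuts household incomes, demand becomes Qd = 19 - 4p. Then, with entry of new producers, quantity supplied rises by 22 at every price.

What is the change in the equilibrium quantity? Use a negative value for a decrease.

Original equilibrium: 24 - 4p = 6p - 26 gives 50 = 10p, so p = 5 and Q = 4.
The new curves are Qd = 19 - 4p (demand) and Qs = 6p - 4 (supply).
Clearing the new market: 19 - 4p = 6p - 4, so p = 2.3 and Q = 9.8.
ΔQ = 9.8 − 4 = +5.8.

+5.8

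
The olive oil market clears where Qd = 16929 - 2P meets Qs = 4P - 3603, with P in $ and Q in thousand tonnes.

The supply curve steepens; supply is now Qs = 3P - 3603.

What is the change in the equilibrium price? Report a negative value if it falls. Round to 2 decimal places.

Original equilibrium: 16929 - 2P = 4P - 3603 gives 20532 = 6P, so P = 3422 and Q = 10085.
After the shift, demand is Qd = 16929 - 2P and supply is Qs = 3P - 3603.
Equate the new curves: 16929 - 2P = 3P - 3603, giving 20532 = 5P, P = 4106.4, Q = 8716.2.
ΔP = 4106.4 − 3422 = +684.40.

+684.40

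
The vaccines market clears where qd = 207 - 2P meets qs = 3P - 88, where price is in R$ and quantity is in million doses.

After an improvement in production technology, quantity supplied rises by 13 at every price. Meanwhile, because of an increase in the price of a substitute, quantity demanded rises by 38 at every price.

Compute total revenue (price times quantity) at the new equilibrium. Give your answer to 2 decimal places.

Solve the original market: 207 - 2P = 3P - 88, hence P = 59 and q = 89.
The new curves are qd = 245 - 2P (demand) and qs = 3P - 75 (supply).
New equilibrium: 245 - 2P = 3P - 75 ⇒ 320 = 5P ⇒ P = 64, q = 117.
New expenditure = 64 × 117 = 7488.00.

7488.00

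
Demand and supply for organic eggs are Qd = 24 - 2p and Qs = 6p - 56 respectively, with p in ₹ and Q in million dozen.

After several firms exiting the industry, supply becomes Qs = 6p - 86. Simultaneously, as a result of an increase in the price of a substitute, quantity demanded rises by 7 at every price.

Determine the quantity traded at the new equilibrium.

1.75

Initially, 24 - 2p = 6p - 56, so 80 = 8p and p = 10, Q = 4.
With the change applied: demand Qd = 31 - 2p, supply Qs = 6p - 86.
Setting them equal: 31 - 2p = 6p - 86 → 117 = 8p, so p = 14.625 and Q = 1.75.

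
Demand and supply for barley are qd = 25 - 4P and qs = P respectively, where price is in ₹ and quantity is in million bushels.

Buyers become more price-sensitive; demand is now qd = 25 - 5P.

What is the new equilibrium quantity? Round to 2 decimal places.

4.17

Before the shock: 25 - 4P = P ⇒ 25 = 5P ⇒ P = 5, q = 5.
The new curves are qd = 25 - 5P (demand) and qs = P (supply).
Setting them equal: 25 - 5P = P → 25 = 6P, so P = 25/6 ≈ 4.1667 and q = 25/6 ≈ 4.1667.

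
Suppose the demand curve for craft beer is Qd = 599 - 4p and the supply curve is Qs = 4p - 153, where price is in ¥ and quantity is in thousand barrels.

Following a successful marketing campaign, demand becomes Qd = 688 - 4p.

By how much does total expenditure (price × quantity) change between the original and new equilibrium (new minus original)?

Before the shock: 599 - 4p = 4p - 153 ⇒ 752 = 8p ⇒ p = 94, Q = 223.
With the change applied: demand Qd = 688 - 4p, supply Qs = 4p - 153.
Equate the new curves: 688 - 4p = 4p - 153, giving 841 = 8p, p = 105.125, Q = 267.5.
Expenditure moves from 94×223 = 20962 to 105.125×267.5 = 28120.9375; change = +7158.9375.

+7158.9375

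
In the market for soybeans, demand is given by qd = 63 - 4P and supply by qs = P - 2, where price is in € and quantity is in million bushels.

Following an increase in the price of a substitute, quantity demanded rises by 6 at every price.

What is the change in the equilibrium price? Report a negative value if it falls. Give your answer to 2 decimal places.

Initially, 63 - 4P = P - 2, so 65 = 5P and P = 13, q = 11.
The shock moves the curves to qd = 69 - 4P and qs = P - 2.
New equilibrium: 69 - 4P = P - 2 ⇒ 71 = 5P ⇒ P = 14.2, q = 12.2.
ΔP = 14.2 − 13 = +1.20.

+1.20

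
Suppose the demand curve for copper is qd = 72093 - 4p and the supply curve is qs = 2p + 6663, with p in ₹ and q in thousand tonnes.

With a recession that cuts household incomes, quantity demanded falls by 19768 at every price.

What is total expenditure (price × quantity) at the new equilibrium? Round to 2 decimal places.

166541997.89

Before the shock: 72093 - 4p = 2p + 6663 ⇒ 65430 = 6p ⇒ p = 10905, q = 28473.
The new curves are qd = 52325 - 4p (demand) and qs = 2p + 6663 (supply).
New equilibrium: 52325 - 4p = 2p + 6663 ⇒ 45662 = 6p ⇒ p = 22831/3 ≈ 7610.3333, q = 65651/3 ≈ 21883.6667.
New expenditure = 7610.3333 × 21883.6667 = 166541997.89.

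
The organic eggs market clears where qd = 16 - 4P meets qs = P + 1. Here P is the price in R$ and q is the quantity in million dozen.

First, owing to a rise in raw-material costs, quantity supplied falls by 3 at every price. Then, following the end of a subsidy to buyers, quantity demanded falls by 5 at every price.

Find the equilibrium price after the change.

Solve the original market: 16 - 4P = P + 1, hence P = 3 and q = 4.
The new curves are qd = 11 - 4P (demand) and qs = P - 2 (supply).
Setting them equal: 11 - 4P = P - 2 → 13 = 5P, so P = 2.6 and q = 0.6.

2.6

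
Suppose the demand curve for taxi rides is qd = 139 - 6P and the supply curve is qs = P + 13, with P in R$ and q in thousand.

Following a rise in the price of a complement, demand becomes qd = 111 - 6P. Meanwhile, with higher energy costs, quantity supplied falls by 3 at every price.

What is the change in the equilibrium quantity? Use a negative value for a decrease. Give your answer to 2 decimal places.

-6.57

Original equilibrium: 139 - 6P = P + 13 gives 126 = 7P, so P = 18 and q = 31.
With the change applied: demand qd = 111 - 6P, supply qs = P + 10.
New equilibrium: 111 - 6P = P + 10 ⇒ 101 = 7P ⇒ P = 101/7 ≈ 14.4286, q = 171/7 ≈ 24.4286.
Δq = 24.4286 − 31 = -6.57.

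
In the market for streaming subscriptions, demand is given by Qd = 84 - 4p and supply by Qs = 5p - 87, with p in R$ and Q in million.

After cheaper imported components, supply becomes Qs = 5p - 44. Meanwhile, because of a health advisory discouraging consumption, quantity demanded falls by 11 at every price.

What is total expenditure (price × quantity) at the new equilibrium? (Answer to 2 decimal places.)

Initially, 84 - 4p = 5p - 87, so 171 = 9p and p = 19, Q = 8.
The new curves are Qd = 73 - 4p (demand) and Qs = 5p - 44 (supply).
Clearing the new market: 73 - 4p = 5p - 44, so p = 13 and Q = 21.
New expenditure = 13 × 21 = 273.00.

273.00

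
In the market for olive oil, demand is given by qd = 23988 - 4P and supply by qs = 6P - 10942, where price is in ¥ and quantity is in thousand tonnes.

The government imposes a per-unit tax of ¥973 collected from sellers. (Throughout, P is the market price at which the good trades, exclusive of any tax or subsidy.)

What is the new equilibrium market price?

4076.8

Before the shock: 23988 - 4P = 6P - 10942 ⇒ 34930 = 10P ⇒ P = 3493, q = 10016.
Since sellers keep the price net of the tax, the effective supply curve becomes qs = 6P - 16780.
Setting them equal: 23988 - 4P = 6P - 16780 → 40768 = 10P, so P = 4076.8 and q = 7680.8.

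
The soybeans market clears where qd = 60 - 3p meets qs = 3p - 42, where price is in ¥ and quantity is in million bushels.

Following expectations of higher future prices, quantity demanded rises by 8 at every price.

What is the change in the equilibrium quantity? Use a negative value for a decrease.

+4

Initially, 60 - 3p = 3p - 42, so 102 = 6p and p = 17, q = 9.
With the change applied: demand qd = 68 - 3p, supply qs = 3p - 42.
New equilibrium: 68 - 3p = 3p - 42 ⇒ 110 = 6p ⇒ p = 55/3 ≈ 18.3333, q = 13.
Δq = 13 − 9 = +4.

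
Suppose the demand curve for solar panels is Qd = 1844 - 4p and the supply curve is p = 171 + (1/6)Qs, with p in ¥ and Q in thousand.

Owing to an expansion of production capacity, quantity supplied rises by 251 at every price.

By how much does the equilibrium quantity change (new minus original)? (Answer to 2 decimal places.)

+100.40

Initially, 1844 - 4p = 6p - 1026, so 2870 = 10p and p = 287, Q = 696.
After the shift, demand is Qd = 1844 - 4p and supply is Qs = 6p - 775.
Clearing the new market: 1844 - 4p = 6p - 775, so p = 261.9 and Q = 796.4.
ΔQ = 796.4 − 696 = +100.40.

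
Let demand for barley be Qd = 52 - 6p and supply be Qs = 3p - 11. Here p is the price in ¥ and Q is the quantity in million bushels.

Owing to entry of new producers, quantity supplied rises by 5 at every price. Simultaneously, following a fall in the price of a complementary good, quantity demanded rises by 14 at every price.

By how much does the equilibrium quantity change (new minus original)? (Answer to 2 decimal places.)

Before the shock: 52 - 6p = 3p - 11 ⇒ 63 = 9p ⇒ p = 7, Q = 10.
With the change applied: demand Qd = 66 - 6p, supply Qs = 3p - 6.
Clearing the new market: 66 - 6p = 3p - 6, so p = 8 and Q = 18.
ΔQ = 18 − 10 = +8.00.

+8.00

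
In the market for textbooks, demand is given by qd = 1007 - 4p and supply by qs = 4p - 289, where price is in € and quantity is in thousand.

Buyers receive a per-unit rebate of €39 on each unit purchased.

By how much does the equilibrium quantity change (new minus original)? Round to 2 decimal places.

+78.00

Original equilibrium: 1007 - 4p = 4p - 289 gives 1296 = 8p, so p = 162 and q = 359.
Since buyers' out-of-pocket price is the market price minus the rebate, the effective demand curve becomes qd = 1163 - 4p.
New equilibrium: 1163 - 4p = 4p - 289 ⇒ 1452 = 8p ⇒ p = 181.5, q = 437.
Δq = 437 − 359 = +78.00.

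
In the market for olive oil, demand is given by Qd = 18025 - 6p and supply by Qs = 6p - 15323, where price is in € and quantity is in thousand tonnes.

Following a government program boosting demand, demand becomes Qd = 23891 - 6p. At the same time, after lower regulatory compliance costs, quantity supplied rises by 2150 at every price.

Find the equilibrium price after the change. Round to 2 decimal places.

3088.67

Before the shock: 18025 - 6p = 6p - 15323 ⇒ 33348 = 12p ⇒ p = 2779, Q = 1351.
After the shift, demand is Qd = 23891 - 6p and supply is Qs = 6p - 13173.
Equate the new curves: 23891 - 6p = 6p - 13173, giving 37064 = 12p, p = 9266/3 ≈ 3088.6667, Q = 5359.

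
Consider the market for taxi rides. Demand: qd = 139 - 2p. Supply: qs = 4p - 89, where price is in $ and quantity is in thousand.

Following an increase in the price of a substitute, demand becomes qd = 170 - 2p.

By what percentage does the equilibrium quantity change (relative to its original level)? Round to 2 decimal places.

+32.80

Original equilibrium: 139 - 2p = 4p - 89 gives 228 = 6p, so p = 38 and q = 63.
With the change applied: demand qd = 170 - 2p, supply qs = 4p - 89.
Equate the new curves: 170 - 2p = 4p - 89, giving 259 = 6p, p = 259/6 ≈ 43.1667, q = 251/3 ≈ 83.6667.
%Δq = (83.6667 − 63) / 63 × 100 = +32.80%.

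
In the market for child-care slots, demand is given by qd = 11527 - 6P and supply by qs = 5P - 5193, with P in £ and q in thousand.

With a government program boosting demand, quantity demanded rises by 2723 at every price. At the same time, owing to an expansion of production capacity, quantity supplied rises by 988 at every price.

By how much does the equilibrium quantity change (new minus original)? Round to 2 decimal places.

+1776.64

Before the shock: 11527 - 6P = 5P - 5193 ⇒ 16720 = 11P ⇒ P = 1520, q = 2407.
The new curves are qd = 14250 - 6P (demand) and qs = 5P - 4205 (supply).
New equilibrium: 14250 - 6P = 5P - 4205 ⇒ 18455 = 11P ⇒ P = 18455/11 ≈ 1677.7273, q = 46020/11 ≈ 4183.6364.
Δq = 4183.6364 − 2407 = +1776.64.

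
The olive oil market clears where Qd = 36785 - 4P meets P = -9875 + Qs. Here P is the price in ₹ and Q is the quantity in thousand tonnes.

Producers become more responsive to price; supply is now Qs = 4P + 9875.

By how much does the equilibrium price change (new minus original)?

-2018.25

Initially, 36785 - 4P = P + 9875, so 26910 = 5P and P = 5382, Q = 15257.
The new curves are Qd = 36785 - 4P (demand) and Qs = 4P + 9875 (supply).
New equilibrium: 36785 - 4P = 4P + 9875 ⇒ 26910 = 8P ⇒ P = 3363.75, Q = 23330.
ΔP = 3363.75 − 5382 = -2018.25.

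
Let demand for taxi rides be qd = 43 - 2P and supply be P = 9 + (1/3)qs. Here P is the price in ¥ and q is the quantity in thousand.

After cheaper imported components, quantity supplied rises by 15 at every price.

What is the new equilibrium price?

11

Original equilibrium: 43 - 2P = 3P - 27 gives 70 = 5P, so P = 14 and q = 15.
With the change applied: demand qd = 43 - 2P, supply qs = 3P - 12.
Setting them equal: 43 - 2P = 3P - 12 → 55 = 5P, so P = 11 and q = 21.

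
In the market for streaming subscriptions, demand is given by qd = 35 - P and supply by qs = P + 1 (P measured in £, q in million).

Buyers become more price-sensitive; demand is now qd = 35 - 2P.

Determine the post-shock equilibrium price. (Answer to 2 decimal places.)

11.33

Original equilibrium: 35 - P = P + 1 gives 34 = 2P, so P = 17 and q = 18.
After the shift, demand is qd = 35 - 2P and supply is qs = P + 1.
Setting them equal: 35 - 2P = P + 1 → 34 = 3P, so P = 34/3 ≈ 11.3333 and q = 37/3 ≈ 12.3333.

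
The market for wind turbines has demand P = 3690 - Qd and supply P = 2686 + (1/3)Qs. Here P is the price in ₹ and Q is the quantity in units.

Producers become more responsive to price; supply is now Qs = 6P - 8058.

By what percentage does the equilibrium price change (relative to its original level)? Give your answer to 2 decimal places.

Initially, 3690 - P = 3P - 8058, so 11748 = 4P and P = 2937, Q = 753.
With the change applied: demand Qd = 3690 - P, supply Qs = 6P - 8058.
Equate the new curves: 3690 - P = 6P - 8058, giving 11748 = 7P, P = 11748/7 ≈ 1678.2857, Q = 14082/7 ≈ 2011.7143.
%ΔP = (1678.2857 − 2937) / 2937 × 100 = -42.86%.

-42.86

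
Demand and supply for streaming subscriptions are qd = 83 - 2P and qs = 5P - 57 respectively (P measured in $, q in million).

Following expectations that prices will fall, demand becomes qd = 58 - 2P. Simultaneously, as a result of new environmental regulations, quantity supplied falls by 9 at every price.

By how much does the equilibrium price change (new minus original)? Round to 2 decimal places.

Solve the original market: 83 - 2P = 5P - 57, hence P = 20 and q = 43.
After the shift, demand is qd = 58 - 2P and supply is qs = 5P - 66.
Equate the new curves: 58 - 2P = 5P - 66, giving 124 = 7P, P = 124/7 ≈ 17.7143, q = 158/7 ≈ 22.5714.
ΔP = 17.7143 − 20 = -2.29.

-2.29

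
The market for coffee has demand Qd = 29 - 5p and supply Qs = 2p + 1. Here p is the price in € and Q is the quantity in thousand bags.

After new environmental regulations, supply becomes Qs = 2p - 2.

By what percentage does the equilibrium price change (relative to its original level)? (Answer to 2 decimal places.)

Original equilibrium: 29 - 5p = 2p + 1 gives 28 = 7p, so p = 4 and Q = 9.
After the shift, demand is Qd = 29 - 5p and supply is Qs = 2p - 2.
New equilibrium: 29 - 5p = 2p - 2 ⇒ 31 = 7p ⇒ p = 31/7 ≈ 4.4286, Q = 48/7 ≈ 6.8571.
%Δp = (4.4286 − 4) / 4 × 100 = +10.71%.

+10.71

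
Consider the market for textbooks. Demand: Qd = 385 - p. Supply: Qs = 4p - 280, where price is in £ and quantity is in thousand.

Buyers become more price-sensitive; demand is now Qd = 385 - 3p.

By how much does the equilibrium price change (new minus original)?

Before the shock: 385 - p = 4p - 280 ⇒ 665 = 5p ⇒ p = 133, Q = 252.
After the shift, demand is Qd = 385 - 3p and supply is Qs = 4p - 280.
New equilibrium: 385 - 3p = 4p - 280 ⇒ 665 = 7p ⇒ p = 95, Q = 100.
Δp = 95 − 133 = -38.

-38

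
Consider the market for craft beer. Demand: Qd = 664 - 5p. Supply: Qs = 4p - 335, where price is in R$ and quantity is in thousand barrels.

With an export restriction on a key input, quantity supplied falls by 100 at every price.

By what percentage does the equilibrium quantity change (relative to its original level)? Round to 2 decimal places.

-50.97

Solve the original market: 664 - 5p = 4p - 335, hence p = 111 and Q = 109.
After the shift, demand is Qd = 664 - 5p and supply is Qs = 4p - 435.
Clearing the new market: 664 - 5p = 4p - 435, so p = 1099/9 ≈ 122.1111 and Q = 481/9 ≈ 53.4444.
%ΔQ = (53.4444 − 109) / 109 × 100 = -50.97%.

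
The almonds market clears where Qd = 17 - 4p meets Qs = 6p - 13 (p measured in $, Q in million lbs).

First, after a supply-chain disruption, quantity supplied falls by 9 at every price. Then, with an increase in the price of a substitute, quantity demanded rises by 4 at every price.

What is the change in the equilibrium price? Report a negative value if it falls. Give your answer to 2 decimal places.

Original equilibrium: 17 - 4p = 6p - 13 gives 30 = 10p, so p = 3 and Q = 5.
The shock moves the curves to Qd = 21 - 4p and Qs = 6p - 22.
Equate the new curves: 21 - 4p = 6p - 22, giving 43 = 10p, p = 4.3, Q = 3.8.
Δp = 4.3 − 3 = +1.30.

+1.30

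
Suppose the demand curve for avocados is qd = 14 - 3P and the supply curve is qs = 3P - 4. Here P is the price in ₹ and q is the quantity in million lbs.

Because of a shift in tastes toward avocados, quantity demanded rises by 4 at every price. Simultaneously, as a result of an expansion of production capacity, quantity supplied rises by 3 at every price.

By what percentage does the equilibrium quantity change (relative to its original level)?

+70

Solve the original market: 14 - 3P = 3P - 4, hence P = 3 and q = 5.
The new curves are qd = 18 - 3P (demand) and qs = 3P - 1 (supply).
Clearing the new market: 18 - 3P = 3P - 1, so P = 19/6 ≈ 3.1667 and q = 8.5.
%Δq = (8.5 − 5) / 5 × 100 = +70%.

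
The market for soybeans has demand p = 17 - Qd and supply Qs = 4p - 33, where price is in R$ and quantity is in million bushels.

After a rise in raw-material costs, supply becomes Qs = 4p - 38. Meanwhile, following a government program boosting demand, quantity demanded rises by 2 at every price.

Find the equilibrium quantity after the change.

7.6

Initially, 17 - p = 4p - 33, so 50 = 5p and p = 10, Q = 7.
The new curves are Qd = 19 - p (demand) and Qs = 4p - 38 (supply).
New equilibrium: 19 - p = 4p - 38 ⇒ 57 = 5p ⇒ p = 11.4, Q = 7.6.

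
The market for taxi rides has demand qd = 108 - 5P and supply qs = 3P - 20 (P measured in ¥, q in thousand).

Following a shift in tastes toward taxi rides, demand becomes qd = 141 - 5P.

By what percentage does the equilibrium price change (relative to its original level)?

+25.78125

Before the shock: 108 - 5P = 3P - 20 ⇒ 128 = 8P ⇒ P = 16, q = 28.
After the shift, demand is qd = 141 - 5P and supply is qs = 3P - 20.
Equate the new curves: 141 - 5P = 3P - 20, giving 161 = 8P, P = 20.125, q = 40.375.
%ΔP = (20.125 − 16) / 16 × 100 = +25.78125%.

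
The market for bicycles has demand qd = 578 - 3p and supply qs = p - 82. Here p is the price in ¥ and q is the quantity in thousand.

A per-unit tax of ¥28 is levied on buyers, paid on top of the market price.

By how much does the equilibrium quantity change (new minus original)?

-21

Original equilibrium: 578 - 3p = p - 82 gives 660 = 4p, so p = 165 and q = 83.
Since buyers pay the price plus the tax, the effective demand curve becomes qd = 494 - 3p.
Clearing the new market: 494 - 3p = p - 82, so p = 144 and q = 62.
Δq = 62 − 83 = -21.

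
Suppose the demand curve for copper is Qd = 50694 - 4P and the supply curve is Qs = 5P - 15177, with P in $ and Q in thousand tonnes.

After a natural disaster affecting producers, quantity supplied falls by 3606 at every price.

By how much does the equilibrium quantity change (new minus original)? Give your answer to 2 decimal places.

-1602.67

Solve the original market: 50694 - 4P = 5P - 15177, hence P = 7319 and Q = 21418.
With the change applied: demand Qd = 50694 - 4P, supply Qs = 5P - 18783.
New equilibrium: 50694 - 4P = 5P - 18783 ⇒ 69477 = 9P ⇒ P = 23159/3 ≈ 7719.6667, Q = 59446/3 ≈ 19815.3333.
ΔQ = 19815.3333 − 21418 = -1602.67.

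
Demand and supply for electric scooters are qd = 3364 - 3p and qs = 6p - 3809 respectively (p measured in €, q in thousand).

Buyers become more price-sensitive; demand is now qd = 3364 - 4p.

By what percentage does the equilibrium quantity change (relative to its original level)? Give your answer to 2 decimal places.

Initially, 3364 - 3p = 6p - 3809, so 7173 = 9p and p = 797, q = 973.
The shock moves the curves to qd = 3364 - 4p and qs = 6p - 3809.
New equilibrium: 3364 - 4p = 6p - 3809 ⇒ 7173 = 10p ⇒ p = 717.3, q = 494.8.
%Δq = (494.8 − 973) / 973 × 100 = -49.15%.

-49.15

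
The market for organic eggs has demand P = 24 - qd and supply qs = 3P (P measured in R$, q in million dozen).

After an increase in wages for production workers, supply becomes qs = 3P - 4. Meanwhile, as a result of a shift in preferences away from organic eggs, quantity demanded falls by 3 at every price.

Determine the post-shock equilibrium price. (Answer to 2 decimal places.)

Solve the original market: 24 - P = 3P, hence P = 6 and q = 18.
With the change applied: demand qd = 21 - P, supply qs = 3P - 4.
Setting them equal: 21 - P = 3P - 4 → 25 = 4P, so P = 6.25 and q = 14.75.

6.25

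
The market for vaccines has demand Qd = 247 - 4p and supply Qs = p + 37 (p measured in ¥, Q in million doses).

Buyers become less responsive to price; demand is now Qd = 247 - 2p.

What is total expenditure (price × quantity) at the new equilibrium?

7490

Solve the original market: 247 - 4p = p + 37, hence p = 42 and Q = 79.
The new curves are Qd = 247 - 2p (demand) and Qs = p + 37 (supply).
New equilibrium: 247 - 2p = p + 37 ⇒ 210 = 3p ⇒ p = 70, Q = 107.
New expenditure = 70 × 107 = 7490.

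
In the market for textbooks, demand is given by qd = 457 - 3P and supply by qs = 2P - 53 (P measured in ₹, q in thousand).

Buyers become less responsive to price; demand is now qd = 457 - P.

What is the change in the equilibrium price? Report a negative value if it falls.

+68

Solve the original market: 457 - 3P = 2P - 53, hence P = 102 and q = 151.
The shock moves the curves to qd = 457 - P and qs = 2P - 53.
Clearing the new market: 457 - P = 2P - 53, so P = 170 and q = 287.
ΔP = 170 − 102 = +68.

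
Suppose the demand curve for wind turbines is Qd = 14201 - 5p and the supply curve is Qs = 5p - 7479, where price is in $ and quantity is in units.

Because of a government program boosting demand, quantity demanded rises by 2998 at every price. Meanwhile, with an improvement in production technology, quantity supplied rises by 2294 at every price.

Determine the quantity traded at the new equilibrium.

Original equilibrium: 14201 - 5p = 5p - 7479 gives 21680 = 10p, so p = 2168 and Q = 3361.
The new curves are Qd = 17199 - 5p (demand) and Qs = 5p - 5185 (supply).
New equilibrium: 17199 - 5p = 5p - 5185 ⇒ 22384 = 10p ⇒ p = 2238.4, Q = 6007.

6007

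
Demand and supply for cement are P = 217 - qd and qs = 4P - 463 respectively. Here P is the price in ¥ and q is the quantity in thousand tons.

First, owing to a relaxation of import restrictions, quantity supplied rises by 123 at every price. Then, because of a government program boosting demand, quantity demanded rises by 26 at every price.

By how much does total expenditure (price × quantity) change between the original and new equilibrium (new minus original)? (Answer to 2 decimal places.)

+3722.24

Before the shock: 217 - P = 4P - 463 ⇒ 680 = 5P ⇒ P = 136, q = 81.
The shock moves the curves to qd = 243 - P and qs = 4P - 340.
Setting them equal: 243 - P = 4P - 340 → 583 = 5P, so P = 116.6 and q = 126.4.
Expenditure moves from 136×81 = 11016 to 116.6×126.4 = 14738.24; change = +3722.24.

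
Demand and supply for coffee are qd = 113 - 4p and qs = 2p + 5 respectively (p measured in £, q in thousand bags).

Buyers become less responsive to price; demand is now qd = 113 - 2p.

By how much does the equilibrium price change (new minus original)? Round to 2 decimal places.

+9.00

Before the shock: 113 - 4p = 2p + 5 ⇒ 108 = 6p ⇒ p = 18, q = 41.
The shock moves the curves to qd = 113 - 2p and qs = 2p + 5.
Setting them equal: 113 - 2p = 2p + 5 → 108 = 4p, so p = 27 and q = 59.
Δp = 27 − 18 = +9.00.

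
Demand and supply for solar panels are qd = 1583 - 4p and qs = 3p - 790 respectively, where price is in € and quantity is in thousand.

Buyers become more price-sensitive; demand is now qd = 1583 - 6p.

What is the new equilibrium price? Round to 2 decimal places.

Solve the original market: 1583 - 4p = 3p - 790, hence p = 339 and q = 227.
With the change applied: demand qd = 1583 - 6p, supply qs = 3p - 790.
New equilibrium: 1583 - 6p = 3p - 790 ⇒ 2373 = 9p ⇒ p = 791/3 ≈ 263.6667, q = 1.

263.67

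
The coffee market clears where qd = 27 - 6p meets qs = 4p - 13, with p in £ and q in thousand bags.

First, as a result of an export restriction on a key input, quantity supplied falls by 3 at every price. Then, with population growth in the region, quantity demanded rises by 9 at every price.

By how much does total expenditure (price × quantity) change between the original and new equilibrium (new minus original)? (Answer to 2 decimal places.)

Before the shock: 27 - 6p = 4p - 13 ⇒ 40 = 10p ⇒ p = 4, q = 3.
With the change applied: demand qd = 36 - 6p, supply qs = 4p - 16.
Setting them equal: 36 - 6p = 4p - 16 → 52 = 10p, so p = 5.2 and q = 4.8.
Expenditure moves from 4×3 = 12 to 5.2×4.8 = 24.96; change = +12.96.

+12.96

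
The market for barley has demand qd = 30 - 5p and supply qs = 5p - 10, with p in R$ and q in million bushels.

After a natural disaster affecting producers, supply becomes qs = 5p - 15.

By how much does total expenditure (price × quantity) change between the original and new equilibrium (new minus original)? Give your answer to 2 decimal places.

-6.25

Solve the original market: 30 - 5p = 5p - 10, hence p = 4 and q = 10.
After the shift, demand is qd = 30 - 5p and supply is qs = 5p - 15.
Equate the new curves: 30 - 5p = 5p - 15, giving 45 = 10p, p = 4.5, q = 7.5.
Expenditure moves from 4×10 = 40 to 4.5×7.5 = 33.75; change = -6.25.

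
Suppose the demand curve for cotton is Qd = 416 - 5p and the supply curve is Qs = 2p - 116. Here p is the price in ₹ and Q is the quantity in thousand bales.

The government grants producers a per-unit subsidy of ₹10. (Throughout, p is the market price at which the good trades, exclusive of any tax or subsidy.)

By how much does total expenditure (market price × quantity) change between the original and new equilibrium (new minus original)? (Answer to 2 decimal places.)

+942.04

Solve the original market: 416 - 5p = 2p - 116, hence p = 76 and Q = 36.
Since sellers receive the price plus the subsidy, the effective supply curve becomes Qs = 2p - 96.
Setting them equal: 416 - 5p = 2p - 96 → 512 = 7p, so p = 512/7 ≈ 73.1429 and Q = 352/7 ≈ 50.2857.
Expenditure moves from 76×36 = 2736 to 73.1429×50.2857 = 3678.0408; change = +942.04.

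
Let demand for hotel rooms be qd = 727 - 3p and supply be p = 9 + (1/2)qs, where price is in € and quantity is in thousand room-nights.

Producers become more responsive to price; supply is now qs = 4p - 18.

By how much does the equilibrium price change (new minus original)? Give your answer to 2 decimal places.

-42.57

Initially, 727 - 3p = 2p - 18, so 745 = 5p and p = 149, q = 280.
With the change applied: demand qd = 727 - 3p, supply qs = 4p - 18.
Clearing the new market: 727 - 3p = 4p - 18, so p = 745/7 ≈ 106.4286 and q = 2854/7 ≈ 407.7143.
Δp = 106.4286 − 149 = -42.57.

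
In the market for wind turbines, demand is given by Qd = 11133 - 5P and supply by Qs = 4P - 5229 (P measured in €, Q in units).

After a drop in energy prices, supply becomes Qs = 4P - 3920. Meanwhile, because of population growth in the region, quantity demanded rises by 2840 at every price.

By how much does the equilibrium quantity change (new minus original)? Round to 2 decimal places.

+1989.44

Solve the original market: 11133 - 5P = 4P - 5229, hence P = 1818 and Q = 2043.
The shock moves the curves to Qd = 13973 - 5P and Qs = 4P - 3920.
Equate the new curves: 13973 - 5P = 4P - 3920, giving 17893 = 9P, P = 17893/9 ≈ 1988.1111, Q = 36292/9 ≈ 4032.4444.
ΔQ = 4032.4444 − 2043 = +1989.44.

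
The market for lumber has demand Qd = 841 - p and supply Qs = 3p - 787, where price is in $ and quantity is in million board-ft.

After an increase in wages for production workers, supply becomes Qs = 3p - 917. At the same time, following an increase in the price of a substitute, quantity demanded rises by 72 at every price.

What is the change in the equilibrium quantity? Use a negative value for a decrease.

Original equilibrium: 841 - p = 3p - 787 gives 1628 = 4p, so p = 407 and Q = 434.
The new curves are Qd = 913 - p (demand) and Qs = 3p - 917 (supply).
Equate the new curves: 913 - p = 3p - 917, giving 1830 = 4p, p = 457.5, Q = 455.5.
ΔQ = 455.5 − 434 = +21.5.

+21.5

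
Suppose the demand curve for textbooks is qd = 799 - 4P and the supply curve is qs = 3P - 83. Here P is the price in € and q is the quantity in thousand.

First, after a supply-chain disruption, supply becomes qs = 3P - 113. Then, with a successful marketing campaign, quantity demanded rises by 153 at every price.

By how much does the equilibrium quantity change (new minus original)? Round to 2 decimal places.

+48.43

Initially, 799 - 4P = 3P - 83, so 882 = 7P and P = 126, q = 295.
The new curves are qd = 952 - 4P (demand) and qs = 3P - 113 (supply).
Equate the new curves: 952 - 4P = 3P - 113, giving 1065 = 7P, P = 1065/7 ≈ 152.1429, q = 2404/7 ≈ 343.4286.
Δq = 343.4286 − 295 = +48.43.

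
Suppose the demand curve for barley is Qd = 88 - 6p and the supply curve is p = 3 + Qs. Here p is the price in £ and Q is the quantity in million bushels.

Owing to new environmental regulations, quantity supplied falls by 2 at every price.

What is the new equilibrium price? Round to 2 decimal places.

Solve the original market: 88 - 6p = p - 3, hence p = 13 and Q = 10.
After the shift, demand is Qd = 88 - 6p and supply is Qs = p - 5.
New equilibrium: 88 - 6p = p - 5 ⇒ 93 = 7p ⇒ p = 93/7 ≈ 13.2857, Q = 58/7 ≈ 8.2857.

13.29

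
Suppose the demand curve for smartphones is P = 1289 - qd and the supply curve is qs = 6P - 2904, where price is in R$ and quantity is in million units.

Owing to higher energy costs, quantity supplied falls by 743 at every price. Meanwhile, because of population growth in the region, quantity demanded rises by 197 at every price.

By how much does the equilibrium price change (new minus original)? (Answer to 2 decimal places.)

+134.29

Before the shock: 1289 - P = 6P - 2904 ⇒ 4193 = 7P ⇒ P = 599, q = 690.
After the shift, demand is qd = 1486 - P and supply is qs = 6P - 3647.
New equilibrium: 1486 - P = 6P - 3647 ⇒ 5133 = 7P ⇒ P = 5133/7 ≈ 733.2857, q = 5269/7 ≈ 752.7143.
ΔP = 733.2857 − 599 = +134.29.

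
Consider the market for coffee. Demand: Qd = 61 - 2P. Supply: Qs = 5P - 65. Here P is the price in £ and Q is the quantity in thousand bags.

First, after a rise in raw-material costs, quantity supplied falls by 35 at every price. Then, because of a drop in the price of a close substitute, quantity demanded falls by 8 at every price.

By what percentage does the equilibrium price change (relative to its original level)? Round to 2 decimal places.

Solve the original market: 61 - 2P = 5P - 65, hence P = 18 and Q = 25.
After the shift, demand is Qd = 53 - 2P and supply is Qs = 5P - 100.
Equate the new curves: 53 - 2P = 5P - 100, giving 153 = 7P, P = 153/7 ≈ 21.8571, Q = 65/7 ≈ 9.2857.
%ΔP = (21.8571 − 18) / 18 × 100 = +21.43%.

+21.43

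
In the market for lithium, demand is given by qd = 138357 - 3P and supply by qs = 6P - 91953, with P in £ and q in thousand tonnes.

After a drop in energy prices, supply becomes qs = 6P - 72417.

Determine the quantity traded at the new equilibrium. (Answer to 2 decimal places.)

68099.00

Solve the original market: 138357 - 3P = 6P - 91953, hence P = 25590 and q = 61587.
The shock moves the curves to qd = 138357 - 3P and qs = 6P - 72417.
Equate the new curves: 138357 - 3P = 6P - 72417, giving 210774 = 9P, P = 70258/3 ≈ 23419.3333, q = 68099.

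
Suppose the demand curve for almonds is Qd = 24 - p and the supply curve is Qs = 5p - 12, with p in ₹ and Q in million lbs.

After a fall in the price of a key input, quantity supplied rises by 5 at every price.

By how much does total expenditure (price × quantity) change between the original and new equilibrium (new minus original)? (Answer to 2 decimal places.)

Original equilibrium: 24 - p = 5p - 12 gives 36 = 6p, so p = 6 and Q = 18.
The new curves are Qd = 24 - p (demand) and Qs = 5p - 7 (supply).
Clearing the new market: 24 - p = 5p - 7, so p = 31/6 ≈ 5.1667 and Q = 113/6 ≈ 18.8333.
Expenditure moves from 6×18 = 108 to 5.1667×18.8333 = 97.3056; change = -10.69.

-10.69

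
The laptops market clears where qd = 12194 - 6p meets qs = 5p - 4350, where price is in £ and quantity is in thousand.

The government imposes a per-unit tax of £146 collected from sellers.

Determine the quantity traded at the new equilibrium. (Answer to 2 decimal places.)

2771.82

Solve the original market: 12194 - 6p = 5p - 4350, hence p = 1504 and q = 3170.
Since sellers keep the price net of the tax, the effective supply curve becomes qs = 5p - 5080.
New equilibrium: 12194 - 6p = 5p - 5080 ⇒ 17274 = 11p ⇒ p = 17274/11 ≈ 1570.3636, q = 30490/11 ≈ 2771.8182.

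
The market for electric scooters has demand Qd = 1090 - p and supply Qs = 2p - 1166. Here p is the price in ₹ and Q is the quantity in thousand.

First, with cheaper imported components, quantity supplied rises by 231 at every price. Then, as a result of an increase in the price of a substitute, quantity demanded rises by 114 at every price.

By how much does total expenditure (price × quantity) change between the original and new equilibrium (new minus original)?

+95907

Original equilibrium: 1090 - p = 2p - 1166 gives 2256 = 3p, so p = 752 and Q = 338.
The new curves are Qd = 1204 - p (demand) and Qs = 2p - 935 (supply).
Setting them equal: 1204 - p = 2p - 935 → 2139 = 3p, so p = 713 and Q = 491.
Expenditure moves from 752×338 = 254176 to 713×491 = 350083; change = +95907.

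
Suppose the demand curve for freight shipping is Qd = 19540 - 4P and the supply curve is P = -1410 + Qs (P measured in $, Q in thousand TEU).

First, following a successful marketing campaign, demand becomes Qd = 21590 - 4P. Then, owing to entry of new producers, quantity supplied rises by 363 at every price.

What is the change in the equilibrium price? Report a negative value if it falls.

+337.4

Solve the original market: 19540 - 4P = P + 1410, hence P = 3626 and Q = 5036.
The new curves are Qd = 21590 - 4P (demand) and Qs = P + 1773 (supply).
New equilibrium: 21590 - 4P = P + 1773 ⇒ 19817 = 5P ⇒ P = 3963.4, Q = 5736.4.
ΔP = 3963.4 − 3626 = +337.4.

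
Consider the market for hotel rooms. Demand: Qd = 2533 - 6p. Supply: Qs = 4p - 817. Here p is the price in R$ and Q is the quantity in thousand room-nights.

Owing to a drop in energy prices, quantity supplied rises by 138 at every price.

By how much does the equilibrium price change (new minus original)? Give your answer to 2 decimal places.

Initially, 2533 - 6p = 4p - 817, so 3350 = 10p and p = 335, Q = 523.
The new curves are Qd = 2533 - 6p (demand) and Qs = 4p - 679 (supply).
Setting them equal: 2533 - 6p = 4p - 679 → 3212 = 10p, so p = 321.2 and Q = 605.8.
Δp = 321.2 − 335 = -13.80.

-13.80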